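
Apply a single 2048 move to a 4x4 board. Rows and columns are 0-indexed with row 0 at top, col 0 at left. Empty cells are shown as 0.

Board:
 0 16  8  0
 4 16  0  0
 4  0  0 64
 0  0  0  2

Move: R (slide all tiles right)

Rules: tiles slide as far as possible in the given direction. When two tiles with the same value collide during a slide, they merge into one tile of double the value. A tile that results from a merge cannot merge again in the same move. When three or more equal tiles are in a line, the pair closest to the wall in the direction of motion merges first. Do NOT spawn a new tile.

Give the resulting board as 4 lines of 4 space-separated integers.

Answer:  0  0 16  8
 0  0  4 16
 0  0  4 64
 0  0  0  2

Derivation:
Slide right:
row 0: [0, 16, 8, 0] -> [0, 0, 16, 8]
row 1: [4, 16, 0, 0] -> [0, 0, 4, 16]
row 2: [4, 0, 0, 64] -> [0, 0, 4, 64]
row 3: [0, 0, 0, 2] -> [0, 0, 0, 2]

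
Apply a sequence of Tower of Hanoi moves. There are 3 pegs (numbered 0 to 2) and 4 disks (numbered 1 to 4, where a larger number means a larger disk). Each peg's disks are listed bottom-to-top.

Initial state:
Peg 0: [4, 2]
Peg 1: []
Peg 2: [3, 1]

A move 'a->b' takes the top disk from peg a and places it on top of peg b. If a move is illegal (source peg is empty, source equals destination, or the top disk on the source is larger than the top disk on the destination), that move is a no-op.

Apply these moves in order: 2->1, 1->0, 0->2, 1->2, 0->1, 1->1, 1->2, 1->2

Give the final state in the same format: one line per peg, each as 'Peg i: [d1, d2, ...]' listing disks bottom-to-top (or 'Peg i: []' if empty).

Answer: Peg 0: [4]
Peg 1: [2]
Peg 2: [3, 1]

Derivation:
After move 1 (2->1):
Peg 0: [4, 2]
Peg 1: [1]
Peg 2: [3]

After move 2 (1->0):
Peg 0: [4, 2, 1]
Peg 1: []
Peg 2: [3]

After move 3 (0->2):
Peg 0: [4, 2]
Peg 1: []
Peg 2: [3, 1]

After move 4 (1->2):
Peg 0: [4, 2]
Peg 1: []
Peg 2: [3, 1]

After move 5 (0->1):
Peg 0: [4]
Peg 1: [2]
Peg 2: [3, 1]

After move 6 (1->1):
Peg 0: [4]
Peg 1: [2]
Peg 2: [3, 1]

After move 7 (1->2):
Peg 0: [4]
Peg 1: [2]
Peg 2: [3, 1]

After move 8 (1->2):
Peg 0: [4]
Peg 1: [2]
Peg 2: [3, 1]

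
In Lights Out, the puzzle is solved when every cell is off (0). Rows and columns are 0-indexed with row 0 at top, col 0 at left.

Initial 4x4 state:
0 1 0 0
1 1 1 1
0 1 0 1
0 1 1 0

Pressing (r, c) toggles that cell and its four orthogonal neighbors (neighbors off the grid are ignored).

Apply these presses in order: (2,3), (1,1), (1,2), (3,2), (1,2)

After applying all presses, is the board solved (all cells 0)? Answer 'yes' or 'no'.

After press 1 at (2,3):
0 1 0 0
1 1 1 0
0 1 1 0
0 1 1 1

After press 2 at (1,1):
0 0 0 0
0 0 0 0
0 0 1 0
0 1 1 1

After press 3 at (1,2):
0 0 1 0
0 1 1 1
0 0 0 0
0 1 1 1

After press 4 at (3,2):
0 0 1 0
0 1 1 1
0 0 1 0
0 0 0 0

After press 5 at (1,2):
0 0 0 0
0 0 0 0
0 0 0 0
0 0 0 0

Lights still on: 0

Answer: yes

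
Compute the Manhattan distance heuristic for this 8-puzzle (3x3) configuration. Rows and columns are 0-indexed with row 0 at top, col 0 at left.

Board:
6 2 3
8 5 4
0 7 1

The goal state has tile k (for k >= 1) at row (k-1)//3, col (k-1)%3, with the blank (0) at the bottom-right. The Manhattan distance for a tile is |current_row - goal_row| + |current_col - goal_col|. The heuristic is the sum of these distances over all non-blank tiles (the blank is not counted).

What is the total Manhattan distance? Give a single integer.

Answer: 12

Derivation:
Tile 6: at (0,0), goal (1,2), distance |0-1|+|0-2| = 3
Tile 2: at (0,1), goal (0,1), distance |0-0|+|1-1| = 0
Tile 3: at (0,2), goal (0,2), distance |0-0|+|2-2| = 0
Tile 8: at (1,0), goal (2,1), distance |1-2|+|0-1| = 2
Tile 5: at (1,1), goal (1,1), distance |1-1|+|1-1| = 0
Tile 4: at (1,2), goal (1,0), distance |1-1|+|2-0| = 2
Tile 7: at (2,1), goal (2,0), distance |2-2|+|1-0| = 1
Tile 1: at (2,2), goal (0,0), distance |2-0|+|2-0| = 4
Sum: 3 + 0 + 0 + 2 + 0 + 2 + 1 + 4 = 12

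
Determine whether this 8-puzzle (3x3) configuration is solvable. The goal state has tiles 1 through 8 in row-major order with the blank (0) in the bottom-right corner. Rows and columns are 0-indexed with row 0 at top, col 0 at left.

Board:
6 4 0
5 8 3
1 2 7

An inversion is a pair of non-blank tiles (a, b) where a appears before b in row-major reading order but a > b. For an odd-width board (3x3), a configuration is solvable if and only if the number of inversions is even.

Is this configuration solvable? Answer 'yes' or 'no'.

Inversions (pairs i<j in row-major order where tile[i] > tile[j] > 0): 17
17 is odd, so the puzzle is not solvable.

Answer: no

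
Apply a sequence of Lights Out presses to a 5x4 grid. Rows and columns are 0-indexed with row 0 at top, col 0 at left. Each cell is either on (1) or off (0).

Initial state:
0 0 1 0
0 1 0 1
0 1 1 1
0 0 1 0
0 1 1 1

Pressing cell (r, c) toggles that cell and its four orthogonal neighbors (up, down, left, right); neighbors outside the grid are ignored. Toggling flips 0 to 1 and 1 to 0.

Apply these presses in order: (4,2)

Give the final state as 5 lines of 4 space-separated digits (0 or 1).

After press 1 at (4,2):
0 0 1 0
0 1 0 1
0 1 1 1
0 0 0 0
0 0 0 0

Answer: 0 0 1 0
0 1 0 1
0 1 1 1
0 0 0 0
0 0 0 0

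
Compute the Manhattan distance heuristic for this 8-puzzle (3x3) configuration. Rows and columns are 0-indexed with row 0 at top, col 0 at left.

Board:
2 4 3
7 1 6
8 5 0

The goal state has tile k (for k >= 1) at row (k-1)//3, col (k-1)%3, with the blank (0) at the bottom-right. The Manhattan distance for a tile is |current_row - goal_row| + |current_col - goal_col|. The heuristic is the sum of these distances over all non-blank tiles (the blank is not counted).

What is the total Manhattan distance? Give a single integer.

Answer: 8

Derivation:
Tile 2: (0,0)->(0,1) = 1
Tile 4: (0,1)->(1,0) = 2
Tile 3: (0,2)->(0,2) = 0
Tile 7: (1,0)->(2,0) = 1
Tile 1: (1,1)->(0,0) = 2
Tile 6: (1,2)->(1,2) = 0
Tile 8: (2,0)->(2,1) = 1
Tile 5: (2,1)->(1,1) = 1
Sum: 1 + 2 + 0 + 1 + 2 + 0 + 1 + 1 = 8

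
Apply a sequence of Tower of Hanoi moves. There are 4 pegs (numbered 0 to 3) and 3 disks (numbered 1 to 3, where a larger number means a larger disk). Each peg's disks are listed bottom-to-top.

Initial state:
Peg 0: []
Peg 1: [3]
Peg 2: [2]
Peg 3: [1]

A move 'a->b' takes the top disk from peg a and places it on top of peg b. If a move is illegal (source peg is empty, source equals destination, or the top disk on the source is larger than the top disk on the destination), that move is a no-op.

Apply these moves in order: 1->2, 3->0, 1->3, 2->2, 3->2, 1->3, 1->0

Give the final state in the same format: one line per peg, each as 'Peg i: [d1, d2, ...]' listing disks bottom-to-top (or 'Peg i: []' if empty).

Answer: Peg 0: [1]
Peg 1: []
Peg 2: [2]
Peg 3: [3]

Derivation:
After move 1 (1->2):
Peg 0: []
Peg 1: [3]
Peg 2: [2]
Peg 3: [1]

After move 2 (3->0):
Peg 0: [1]
Peg 1: [3]
Peg 2: [2]
Peg 3: []

After move 3 (1->3):
Peg 0: [1]
Peg 1: []
Peg 2: [2]
Peg 3: [3]

After move 4 (2->2):
Peg 0: [1]
Peg 1: []
Peg 2: [2]
Peg 3: [3]

After move 5 (3->2):
Peg 0: [1]
Peg 1: []
Peg 2: [2]
Peg 3: [3]

After move 6 (1->3):
Peg 0: [1]
Peg 1: []
Peg 2: [2]
Peg 3: [3]

After move 7 (1->0):
Peg 0: [1]
Peg 1: []
Peg 2: [2]
Peg 3: [3]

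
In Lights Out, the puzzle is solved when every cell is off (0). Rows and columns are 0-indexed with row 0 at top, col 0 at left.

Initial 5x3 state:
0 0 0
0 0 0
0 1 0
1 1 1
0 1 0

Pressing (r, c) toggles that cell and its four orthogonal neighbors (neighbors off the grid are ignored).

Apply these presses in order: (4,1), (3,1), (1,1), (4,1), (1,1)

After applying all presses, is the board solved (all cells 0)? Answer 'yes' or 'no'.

Answer: yes

Derivation:
After press 1 at (4,1):
0 0 0
0 0 0
0 1 0
1 0 1
1 0 1

After press 2 at (3,1):
0 0 0
0 0 0
0 0 0
0 1 0
1 1 1

After press 3 at (1,1):
0 1 0
1 1 1
0 1 0
0 1 0
1 1 1

After press 4 at (4,1):
0 1 0
1 1 1
0 1 0
0 0 0
0 0 0

After press 5 at (1,1):
0 0 0
0 0 0
0 0 0
0 0 0
0 0 0

Lights still on: 0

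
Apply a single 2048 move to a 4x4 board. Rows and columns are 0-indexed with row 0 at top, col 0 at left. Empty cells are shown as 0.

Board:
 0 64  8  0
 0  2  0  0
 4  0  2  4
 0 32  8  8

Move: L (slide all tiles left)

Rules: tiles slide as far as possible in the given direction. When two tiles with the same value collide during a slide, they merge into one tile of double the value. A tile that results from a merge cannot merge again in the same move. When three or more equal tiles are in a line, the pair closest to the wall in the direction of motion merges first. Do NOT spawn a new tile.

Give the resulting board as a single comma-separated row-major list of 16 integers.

Answer: 64, 8, 0, 0, 2, 0, 0, 0, 4, 2, 4, 0, 32, 16, 0, 0

Derivation:
Slide left:
row 0: [0, 64, 8, 0] -> [64, 8, 0, 0]
row 1: [0, 2, 0, 0] -> [2, 0, 0, 0]
row 2: [4, 0, 2, 4] -> [4, 2, 4, 0]
row 3: [0, 32, 8, 8] -> [32, 16, 0, 0]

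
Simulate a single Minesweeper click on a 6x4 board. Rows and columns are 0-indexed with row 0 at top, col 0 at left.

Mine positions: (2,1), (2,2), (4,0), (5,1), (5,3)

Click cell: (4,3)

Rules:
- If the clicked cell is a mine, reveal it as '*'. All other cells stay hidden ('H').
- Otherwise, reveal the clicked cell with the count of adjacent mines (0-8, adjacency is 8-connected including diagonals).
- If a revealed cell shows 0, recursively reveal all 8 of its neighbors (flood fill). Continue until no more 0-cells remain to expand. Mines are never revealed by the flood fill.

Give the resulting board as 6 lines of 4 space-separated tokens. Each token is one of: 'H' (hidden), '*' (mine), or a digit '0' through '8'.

H H H H
H H H H
H H H H
H H H H
H H H 1
H H H H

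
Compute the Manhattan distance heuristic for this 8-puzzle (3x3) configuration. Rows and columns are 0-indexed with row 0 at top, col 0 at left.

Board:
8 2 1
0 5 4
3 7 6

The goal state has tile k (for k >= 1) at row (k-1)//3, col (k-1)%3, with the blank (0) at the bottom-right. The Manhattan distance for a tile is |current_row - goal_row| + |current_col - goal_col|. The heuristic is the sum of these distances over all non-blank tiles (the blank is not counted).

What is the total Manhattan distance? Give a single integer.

Tile 8: at (0,0), goal (2,1), distance |0-2|+|0-1| = 3
Tile 2: at (0,1), goal (0,1), distance |0-0|+|1-1| = 0
Tile 1: at (0,2), goal (0,0), distance |0-0|+|2-0| = 2
Tile 5: at (1,1), goal (1,1), distance |1-1|+|1-1| = 0
Tile 4: at (1,2), goal (1,0), distance |1-1|+|2-0| = 2
Tile 3: at (2,0), goal (0,2), distance |2-0|+|0-2| = 4
Tile 7: at (2,1), goal (2,0), distance |2-2|+|1-0| = 1
Tile 6: at (2,2), goal (1,2), distance |2-1|+|2-2| = 1
Sum: 3 + 0 + 2 + 0 + 2 + 4 + 1 + 1 = 13

Answer: 13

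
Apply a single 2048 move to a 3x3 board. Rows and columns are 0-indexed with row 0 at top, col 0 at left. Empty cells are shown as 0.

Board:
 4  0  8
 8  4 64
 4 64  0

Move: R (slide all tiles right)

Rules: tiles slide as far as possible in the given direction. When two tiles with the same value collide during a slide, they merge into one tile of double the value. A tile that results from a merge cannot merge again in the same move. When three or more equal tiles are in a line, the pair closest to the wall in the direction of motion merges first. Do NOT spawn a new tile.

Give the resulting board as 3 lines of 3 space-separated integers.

Slide right:
row 0: [4, 0, 8] -> [0, 4, 8]
row 1: [8, 4, 64] -> [8, 4, 64]
row 2: [4, 64, 0] -> [0, 4, 64]

Answer:  0  4  8
 8  4 64
 0  4 64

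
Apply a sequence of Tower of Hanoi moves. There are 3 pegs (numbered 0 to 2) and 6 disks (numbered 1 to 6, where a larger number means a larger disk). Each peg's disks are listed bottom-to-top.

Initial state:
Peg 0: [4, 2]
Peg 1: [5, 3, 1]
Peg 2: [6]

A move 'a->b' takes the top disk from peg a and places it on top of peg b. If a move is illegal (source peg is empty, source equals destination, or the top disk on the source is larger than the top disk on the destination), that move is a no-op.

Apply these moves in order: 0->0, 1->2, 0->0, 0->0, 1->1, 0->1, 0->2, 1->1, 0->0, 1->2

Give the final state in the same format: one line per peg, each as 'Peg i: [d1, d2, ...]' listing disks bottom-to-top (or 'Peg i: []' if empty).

After move 1 (0->0):
Peg 0: [4, 2]
Peg 1: [5, 3, 1]
Peg 2: [6]

After move 2 (1->2):
Peg 0: [4, 2]
Peg 1: [5, 3]
Peg 2: [6, 1]

After move 3 (0->0):
Peg 0: [4, 2]
Peg 1: [5, 3]
Peg 2: [6, 1]

After move 4 (0->0):
Peg 0: [4, 2]
Peg 1: [5, 3]
Peg 2: [6, 1]

After move 5 (1->1):
Peg 0: [4, 2]
Peg 1: [5, 3]
Peg 2: [6, 1]

After move 6 (0->1):
Peg 0: [4]
Peg 1: [5, 3, 2]
Peg 2: [6, 1]

After move 7 (0->2):
Peg 0: [4]
Peg 1: [5, 3, 2]
Peg 2: [6, 1]

After move 8 (1->1):
Peg 0: [4]
Peg 1: [5, 3, 2]
Peg 2: [6, 1]

After move 9 (0->0):
Peg 0: [4]
Peg 1: [5, 3, 2]
Peg 2: [6, 1]

After move 10 (1->2):
Peg 0: [4]
Peg 1: [5, 3, 2]
Peg 2: [6, 1]

Answer: Peg 0: [4]
Peg 1: [5, 3, 2]
Peg 2: [6, 1]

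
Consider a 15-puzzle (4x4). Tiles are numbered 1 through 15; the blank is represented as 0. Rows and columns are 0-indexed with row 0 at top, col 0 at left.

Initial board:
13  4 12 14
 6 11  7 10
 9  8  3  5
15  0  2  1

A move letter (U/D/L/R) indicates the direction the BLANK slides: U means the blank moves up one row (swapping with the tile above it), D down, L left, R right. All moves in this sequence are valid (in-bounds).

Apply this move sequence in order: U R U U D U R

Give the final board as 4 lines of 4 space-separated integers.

Answer: 13  4 14  0
 6 11 12 10
 9  3  7  5
15  8  2  1

Derivation:
After move 1 (U):
13  4 12 14
 6 11  7 10
 9  0  3  5
15  8  2  1

After move 2 (R):
13  4 12 14
 6 11  7 10
 9  3  0  5
15  8  2  1

After move 3 (U):
13  4 12 14
 6 11  0 10
 9  3  7  5
15  8  2  1

After move 4 (U):
13  4  0 14
 6 11 12 10
 9  3  7  5
15  8  2  1

After move 5 (D):
13  4 12 14
 6 11  0 10
 9  3  7  5
15  8  2  1

After move 6 (U):
13  4  0 14
 6 11 12 10
 9  3  7  5
15  8  2  1

After move 7 (R):
13  4 14  0
 6 11 12 10
 9  3  7  5
15  8  2  1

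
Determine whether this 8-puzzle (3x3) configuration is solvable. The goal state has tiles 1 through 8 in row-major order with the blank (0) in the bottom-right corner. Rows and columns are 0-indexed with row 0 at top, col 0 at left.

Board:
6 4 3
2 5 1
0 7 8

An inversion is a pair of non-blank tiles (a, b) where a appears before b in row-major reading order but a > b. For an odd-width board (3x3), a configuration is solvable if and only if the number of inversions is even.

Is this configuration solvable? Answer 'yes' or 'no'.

Inversions (pairs i<j in row-major order where tile[i] > tile[j] > 0): 12
12 is even, so the puzzle is solvable.

Answer: yes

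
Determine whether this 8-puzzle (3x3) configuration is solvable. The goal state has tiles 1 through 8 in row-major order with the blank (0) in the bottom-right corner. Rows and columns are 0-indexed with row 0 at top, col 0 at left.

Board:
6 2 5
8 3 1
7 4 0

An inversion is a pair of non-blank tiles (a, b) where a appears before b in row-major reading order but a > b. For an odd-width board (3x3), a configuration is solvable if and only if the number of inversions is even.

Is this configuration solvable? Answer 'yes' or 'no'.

Inversions (pairs i<j in row-major order where tile[i] > tile[j] > 0): 15
15 is odd, so the puzzle is not solvable.

Answer: no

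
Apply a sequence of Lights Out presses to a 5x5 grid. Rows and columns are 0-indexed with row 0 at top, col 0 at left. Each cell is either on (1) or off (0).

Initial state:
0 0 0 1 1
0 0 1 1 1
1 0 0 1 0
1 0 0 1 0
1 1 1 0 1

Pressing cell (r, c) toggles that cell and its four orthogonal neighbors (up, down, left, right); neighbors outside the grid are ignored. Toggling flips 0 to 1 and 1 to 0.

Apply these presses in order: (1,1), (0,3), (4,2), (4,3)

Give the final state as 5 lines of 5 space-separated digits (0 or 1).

Answer: 0 1 1 0 0
1 1 0 0 1
1 1 0 1 0
1 0 1 0 0
1 0 1 0 0

Derivation:
After press 1 at (1,1):
0 1 0 1 1
1 1 0 1 1
1 1 0 1 0
1 0 0 1 0
1 1 1 0 1

After press 2 at (0,3):
0 1 1 0 0
1 1 0 0 1
1 1 0 1 0
1 0 0 1 0
1 1 1 0 1

After press 3 at (4,2):
0 1 1 0 0
1 1 0 0 1
1 1 0 1 0
1 0 1 1 0
1 0 0 1 1

After press 4 at (4,3):
0 1 1 0 0
1 1 0 0 1
1 1 0 1 0
1 0 1 0 0
1 0 1 0 0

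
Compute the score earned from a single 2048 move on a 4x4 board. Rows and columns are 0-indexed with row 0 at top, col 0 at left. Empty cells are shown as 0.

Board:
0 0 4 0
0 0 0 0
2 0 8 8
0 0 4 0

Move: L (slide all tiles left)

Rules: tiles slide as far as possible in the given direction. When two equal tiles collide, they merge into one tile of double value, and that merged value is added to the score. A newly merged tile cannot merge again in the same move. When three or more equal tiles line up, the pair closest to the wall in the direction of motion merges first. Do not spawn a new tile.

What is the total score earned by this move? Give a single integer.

Answer: 16

Derivation:
Slide left:
row 0: [0, 0, 4, 0] -> [4, 0, 0, 0]  score +0 (running 0)
row 1: [0, 0, 0, 0] -> [0, 0, 0, 0]  score +0 (running 0)
row 2: [2, 0, 8, 8] -> [2, 16, 0, 0]  score +16 (running 16)
row 3: [0, 0, 4, 0] -> [4, 0, 0, 0]  score +0 (running 16)
Board after move:
 4  0  0  0
 0  0  0  0
 2 16  0  0
 4  0  0  0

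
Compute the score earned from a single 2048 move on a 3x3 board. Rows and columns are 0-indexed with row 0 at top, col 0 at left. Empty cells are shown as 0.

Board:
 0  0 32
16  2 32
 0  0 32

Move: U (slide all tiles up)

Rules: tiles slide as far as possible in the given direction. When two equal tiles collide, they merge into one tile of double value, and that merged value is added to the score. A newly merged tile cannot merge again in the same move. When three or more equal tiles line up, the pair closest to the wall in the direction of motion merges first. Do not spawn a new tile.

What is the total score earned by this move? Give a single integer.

Slide up:
col 0: [0, 16, 0] -> [16, 0, 0]  score +0 (running 0)
col 1: [0, 2, 0] -> [2, 0, 0]  score +0 (running 0)
col 2: [32, 32, 32] -> [64, 32, 0]  score +64 (running 64)
Board after move:
16  2 64
 0  0 32
 0  0  0

Answer: 64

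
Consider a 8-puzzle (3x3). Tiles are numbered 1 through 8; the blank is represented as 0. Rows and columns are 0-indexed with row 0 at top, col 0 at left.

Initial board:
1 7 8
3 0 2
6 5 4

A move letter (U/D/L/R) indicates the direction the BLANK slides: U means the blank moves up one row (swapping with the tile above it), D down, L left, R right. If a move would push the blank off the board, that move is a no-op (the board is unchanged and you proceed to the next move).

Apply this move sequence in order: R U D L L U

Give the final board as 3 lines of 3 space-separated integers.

After move 1 (R):
1 7 8
3 2 0
6 5 4

After move 2 (U):
1 7 0
3 2 8
6 5 4

After move 3 (D):
1 7 8
3 2 0
6 5 4

After move 4 (L):
1 7 8
3 0 2
6 5 4

After move 5 (L):
1 7 8
0 3 2
6 5 4

After move 6 (U):
0 7 8
1 3 2
6 5 4

Answer: 0 7 8
1 3 2
6 5 4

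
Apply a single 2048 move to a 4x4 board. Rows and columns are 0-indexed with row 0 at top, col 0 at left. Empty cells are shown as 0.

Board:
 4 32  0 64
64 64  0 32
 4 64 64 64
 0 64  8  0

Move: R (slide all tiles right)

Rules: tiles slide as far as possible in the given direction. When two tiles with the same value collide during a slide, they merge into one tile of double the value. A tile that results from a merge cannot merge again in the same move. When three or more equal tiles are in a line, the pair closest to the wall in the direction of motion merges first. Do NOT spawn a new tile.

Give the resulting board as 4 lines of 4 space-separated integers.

Slide right:
row 0: [4, 32, 0, 64] -> [0, 4, 32, 64]
row 1: [64, 64, 0, 32] -> [0, 0, 128, 32]
row 2: [4, 64, 64, 64] -> [0, 4, 64, 128]
row 3: [0, 64, 8, 0] -> [0, 0, 64, 8]

Answer:   0   4  32  64
  0   0 128  32
  0   4  64 128
  0   0  64   8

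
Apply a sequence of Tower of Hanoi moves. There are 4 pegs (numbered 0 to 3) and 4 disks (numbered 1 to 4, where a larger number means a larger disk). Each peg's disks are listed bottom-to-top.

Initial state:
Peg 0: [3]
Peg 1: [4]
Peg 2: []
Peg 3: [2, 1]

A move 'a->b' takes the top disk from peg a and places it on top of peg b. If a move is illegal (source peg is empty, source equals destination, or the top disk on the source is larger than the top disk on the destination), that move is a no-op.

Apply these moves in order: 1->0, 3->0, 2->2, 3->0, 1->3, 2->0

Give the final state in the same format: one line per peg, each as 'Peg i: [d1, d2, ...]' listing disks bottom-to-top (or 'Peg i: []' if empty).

Answer: Peg 0: [3, 1]
Peg 1: [4]
Peg 2: []
Peg 3: [2]

Derivation:
After move 1 (1->0):
Peg 0: [3]
Peg 1: [4]
Peg 2: []
Peg 3: [2, 1]

After move 2 (3->0):
Peg 0: [3, 1]
Peg 1: [4]
Peg 2: []
Peg 3: [2]

After move 3 (2->2):
Peg 0: [3, 1]
Peg 1: [4]
Peg 2: []
Peg 3: [2]

After move 4 (3->0):
Peg 0: [3, 1]
Peg 1: [4]
Peg 2: []
Peg 3: [2]

After move 5 (1->3):
Peg 0: [3, 1]
Peg 1: [4]
Peg 2: []
Peg 3: [2]

After move 6 (2->0):
Peg 0: [3, 1]
Peg 1: [4]
Peg 2: []
Peg 3: [2]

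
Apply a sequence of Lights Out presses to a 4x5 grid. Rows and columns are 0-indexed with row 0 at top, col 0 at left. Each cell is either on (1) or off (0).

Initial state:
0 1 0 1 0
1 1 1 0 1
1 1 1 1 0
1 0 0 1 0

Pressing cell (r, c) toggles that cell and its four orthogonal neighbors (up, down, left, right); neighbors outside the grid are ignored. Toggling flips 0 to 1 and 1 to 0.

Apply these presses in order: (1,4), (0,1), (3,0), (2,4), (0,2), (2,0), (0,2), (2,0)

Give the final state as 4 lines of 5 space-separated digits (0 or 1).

After press 1 at (1,4):
0 1 0 1 1
1 1 1 1 0
1 1 1 1 1
1 0 0 1 0

After press 2 at (0,1):
1 0 1 1 1
1 0 1 1 0
1 1 1 1 1
1 0 0 1 0

After press 3 at (3,0):
1 0 1 1 1
1 0 1 1 0
0 1 1 1 1
0 1 0 1 0

After press 4 at (2,4):
1 0 1 1 1
1 0 1 1 1
0 1 1 0 0
0 1 0 1 1

After press 5 at (0,2):
1 1 0 0 1
1 0 0 1 1
0 1 1 0 0
0 1 0 1 1

After press 6 at (2,0):
1 1 0 0 1
0 0 0 1 1
1 0 1 0 0
1 1 0 1 1

After press 7 at (0,2):
1 0 1 1 1
0 0 1 1 1
1 0 1 0 0
1 1 0 1 1

After press 8 at (2,0):
1 0 1 1 1
1 0 1 1 1
0 1 1 0 0
0 1 0 1 1

Answer: 1 0 1 1 1
1 0 1 1 1
0 1 1 0 0
0 1 0 1 1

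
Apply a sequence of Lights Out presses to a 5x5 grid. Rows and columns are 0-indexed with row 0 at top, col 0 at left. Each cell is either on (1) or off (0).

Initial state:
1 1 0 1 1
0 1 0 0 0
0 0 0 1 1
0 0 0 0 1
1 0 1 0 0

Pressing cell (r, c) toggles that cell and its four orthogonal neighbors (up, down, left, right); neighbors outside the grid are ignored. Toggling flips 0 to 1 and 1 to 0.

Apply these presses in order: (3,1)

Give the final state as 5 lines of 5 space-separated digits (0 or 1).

Answer: 1 1 0 1 1
0 1 0 0 0
0 1 0 1 1
1 1 1 0 1
1 1 1 0 0

Derivation:
After press 1 at (3,1):
1 1 0 1 1
0 1 0 0 0
0 1 0 1 1
1 1 1 0 1
1 1 1 0 0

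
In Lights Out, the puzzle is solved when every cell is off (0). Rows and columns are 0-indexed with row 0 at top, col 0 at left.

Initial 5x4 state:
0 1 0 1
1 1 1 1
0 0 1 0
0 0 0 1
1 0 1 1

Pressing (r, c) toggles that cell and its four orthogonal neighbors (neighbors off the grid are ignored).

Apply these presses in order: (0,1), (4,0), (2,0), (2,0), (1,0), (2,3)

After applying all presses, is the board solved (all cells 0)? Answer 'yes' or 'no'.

Answer: no

Derivation:
After press 1 at (0,1):
1 0 1 1
1 0 1 1
0 0 1 0
0 0 0 1
1 0 1 1

After press 2 at (4,0):
1 0 1 1
1 0 1 1
0 0 1 0
1 0 0 1
0 1 1 1

After press 3 at (2,0):
1 0 1 1
0 0 1 1
1 1 1 0
0 0 0 1
0 1 1 1

After press 4 at (2,0):
1 0 1 1
1 0 1 1
0 0 1 0
1 0 0 1
0 1 1 1

After press 5 at (1,0):
0 0 1 1
0 1 1 1
1 0 1 0
1 0 0 1
0 1 1 1

After press 6 at (2,3):
0 0 1 1
0 1 1 0
1 0 0 1
1 0 0 0
0 1 1 1

Lights still on: 10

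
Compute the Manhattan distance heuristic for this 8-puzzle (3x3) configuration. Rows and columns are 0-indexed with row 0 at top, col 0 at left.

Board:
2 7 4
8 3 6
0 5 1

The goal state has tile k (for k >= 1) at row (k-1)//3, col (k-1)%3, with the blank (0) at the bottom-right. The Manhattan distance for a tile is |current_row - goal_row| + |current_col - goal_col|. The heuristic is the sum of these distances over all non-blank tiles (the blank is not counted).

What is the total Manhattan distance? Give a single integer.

Answer: 16

Derivation:
Tile 2: at (0,0), goal (0,1), distance |0-0|+|0-1| = 1
Tile 7: at (0,1), goal (2,0), distance |0-2|+|1-0| = 3
Tile 4: at (0,2), goal (1,0), distance |0-1|+|2-0| = 3
Tile 8: at (1,0), goal (2,1), distance |1-2|+|0-1| = 2
Tile 3: at (1,1), goal (0,2), distance |1-0|+|1-2| = 2
Tile 6: at (1,2), goal (1,2), distance |1-1|+|2-2| = 0
Tile 5: at (2,1), goal (1,1), distance |2-1|+|1-1| = 1
Tile 1: at (2,2), goal (0,0), distance |2-0|+|2-0| = 4
Sum: 1 + 3 + 3 + 2 + 2 + 0 + 1 + 4 = 16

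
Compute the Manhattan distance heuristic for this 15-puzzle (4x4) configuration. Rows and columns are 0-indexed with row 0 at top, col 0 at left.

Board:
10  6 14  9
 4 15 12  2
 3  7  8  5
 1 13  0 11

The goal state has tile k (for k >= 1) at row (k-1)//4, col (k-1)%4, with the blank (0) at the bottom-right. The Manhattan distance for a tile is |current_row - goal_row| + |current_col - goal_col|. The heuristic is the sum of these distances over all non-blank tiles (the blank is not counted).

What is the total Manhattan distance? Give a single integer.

Answer: 43

Derivation:
Tile 10: (0,0)->(2,1) = 3
Tile 6: (0,1)->(1,1) = 1
Tile 14: (0,2)->(3,1) = 4
Tile 9: (0,3)->(2,0) = 5
Tile 4: (1,0)->(0,3) = 4
Tile 15: (1,1)->(3,2) = 3
Tile 12: (1,2)->(2,3) = 2
Tile 2: (1,3)->(0,1) = 3
Tile 3: (2,0)->(0,2) = 4
Tile 7: (2,1)->(1,2) = 2
Tile 8: (2,2)->(1,3) = 2
Tile 5: (2,3)->(1,0) = 4
Tile 1: (3,0)->(0,0) = 3
Tile 13: (3,1)->(3,0) = 1
Tile 11: (3,3)->(2,2) = 2
Sum: 3 + 1 + 4 + 5 + 4 + 3 + 2 + 3 + 4 + 2 + 2 + 4 + 3 + 1 + 2 = 43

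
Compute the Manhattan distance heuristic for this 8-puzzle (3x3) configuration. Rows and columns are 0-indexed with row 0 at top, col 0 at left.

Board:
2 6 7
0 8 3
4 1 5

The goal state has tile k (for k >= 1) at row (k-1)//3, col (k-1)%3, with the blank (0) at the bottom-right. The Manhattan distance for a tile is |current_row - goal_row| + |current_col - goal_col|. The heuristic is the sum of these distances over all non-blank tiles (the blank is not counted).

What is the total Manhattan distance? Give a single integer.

Answer: 15

Derivation:
Tile 2: at (0,0), goal (0,1), distance |0-0|+|0-1| = 1
Tile 6: at (0,1), goal (1,2), distance |0-1|+|1-2| = 2
Tile 7: at (0,2), goal (2,0), distance |0-2|+|2-0| = 4
Tile 8: at (1,1), goal (2,1), distance |1-2|+|1-1| = 1
Tile 3: at (1,2), goal (0,2), distance |1-0|+|2-2| = 1
Tile 4: at (2,0), goal (1,0), distance |2-1|+|0-0| = 1
Tile 1: at (2,1), goal (0,0), distance |2-0|+|1-0| = 3
Tile 5: at (2,2), goal (1,1), distance |2-1|+|2-1| = 2
Sum: 1 + 2 + 4 + 1 + 1 + 1 + 3 + 2 = 15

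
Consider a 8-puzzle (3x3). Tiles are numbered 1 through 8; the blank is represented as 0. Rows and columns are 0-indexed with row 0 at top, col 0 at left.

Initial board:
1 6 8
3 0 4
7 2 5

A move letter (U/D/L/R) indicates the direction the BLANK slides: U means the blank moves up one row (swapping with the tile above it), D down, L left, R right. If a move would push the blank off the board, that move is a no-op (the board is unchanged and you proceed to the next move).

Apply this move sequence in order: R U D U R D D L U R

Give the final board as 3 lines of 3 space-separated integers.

After move 1 (R):
1 6 8
3 4 0
7 2 5

After move 2 (U):
1 6 0
3 4 8
7 2 5

After move 3 (D):
1 6 8
3 4 0
7 2 5

After move 4 (U):
1 6 0
3 4 8
7 2 5

After move 5 (R):
1 6 0
3 4 8
7 2 5

After move 6 (D):
1 6 8
3 4 0
7 2 5

After move 7 (D):
1 6 8
3 4 5
7 2 0

After move 8 (L):
1 6 8
3 4 5
7 0 2

After move 9 (U):
1 6 8
3 0 5
7 4 2

After move 10 (R):
1 6 8
3 5 0
7 4 2

Answer: 1 6 8
3 5 0
7 4 2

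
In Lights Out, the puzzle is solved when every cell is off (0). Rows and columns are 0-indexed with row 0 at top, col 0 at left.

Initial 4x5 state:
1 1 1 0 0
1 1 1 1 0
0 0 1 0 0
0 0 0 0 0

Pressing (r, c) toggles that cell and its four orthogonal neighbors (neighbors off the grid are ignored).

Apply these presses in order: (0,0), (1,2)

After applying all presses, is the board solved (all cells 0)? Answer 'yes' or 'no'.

Answer: yes

Derivation:
After press 1 at (0,0):
0 0 1 0 0
0 1 1 1 0
0 0 1 0 0
0 0 0 0 0

After press 2 at (1,2):
0 0 0 0 0
0 0 0 0 0
0 0 0 0 0
0 0 0 0 0

Lights still on: 0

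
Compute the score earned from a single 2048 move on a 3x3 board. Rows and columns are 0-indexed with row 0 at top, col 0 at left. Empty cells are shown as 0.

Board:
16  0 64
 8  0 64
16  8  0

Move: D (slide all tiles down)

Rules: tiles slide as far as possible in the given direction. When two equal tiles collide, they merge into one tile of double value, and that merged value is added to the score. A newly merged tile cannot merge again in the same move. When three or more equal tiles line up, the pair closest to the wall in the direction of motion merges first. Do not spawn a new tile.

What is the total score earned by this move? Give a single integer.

Slide down:
col 0: [16, 8, 16] -> [16, 8, 16]  score +0 (running 0)
col 1: [0, 0, 8] -> [0, 0, 8]  score +0 (running 0)
col 2: [64, 64, 0] -> [0, 0, 128]  score +128 (running 128)
Board after move:
 16   0   0
  8   0   0
 16   8 128

Answer: 128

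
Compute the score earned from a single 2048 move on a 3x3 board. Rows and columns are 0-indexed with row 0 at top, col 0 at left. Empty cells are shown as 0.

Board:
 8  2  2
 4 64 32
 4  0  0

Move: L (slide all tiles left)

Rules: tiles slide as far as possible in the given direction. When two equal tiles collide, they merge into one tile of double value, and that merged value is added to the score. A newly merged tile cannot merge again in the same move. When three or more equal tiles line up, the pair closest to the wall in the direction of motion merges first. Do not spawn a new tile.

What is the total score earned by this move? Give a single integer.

Answer: 4

Derivation:
Slide left:
row 0: [8, 2, 2] -> [8, 4, 0]  score +4 (running 4)
row 1: [4, 64, 32] -> [4, 64, 32]  score +0 (running 4)
row 2: [4, 0, 0] -> [4, 0, 0]  score +0 (running 4)
Board after move:
 8  4  0
 4 64 32
 4  0  0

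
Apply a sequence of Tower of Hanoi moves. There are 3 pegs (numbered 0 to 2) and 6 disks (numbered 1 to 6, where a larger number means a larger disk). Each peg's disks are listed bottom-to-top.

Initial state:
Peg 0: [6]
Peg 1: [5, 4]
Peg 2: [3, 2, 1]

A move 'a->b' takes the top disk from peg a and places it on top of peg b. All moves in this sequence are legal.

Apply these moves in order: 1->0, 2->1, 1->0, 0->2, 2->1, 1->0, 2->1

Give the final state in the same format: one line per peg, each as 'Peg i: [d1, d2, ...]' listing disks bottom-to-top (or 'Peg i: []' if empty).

After move 1 (1->0):
Peg 0: [6, 4]
Peg 1: [5]
Peg 2: [3, 2, 1]

After move 2 (2->1):
Peg 0: [6, 4]
Peg 1: [5, 1]
Peg 2: [3, 2]

After move 3 (1->0):
Peg 0: [6, 4, 1]
Peg 1: [5]
Peg 2: [3, 2]

After move 4 (0->2):
Peg 0: [6, 4]
Peg 1: [5]
Peg 2: [3, 2, 1]

After move 5 (2->1):
Peg 0: [6, 4]
Peg 1: [5, 1]
Peg 2: [3, 2]

After move 6 (1->0):
Peg 0: [6, 4, 1]
Peg 1: [5]
Peg 2: [3, 2]

After move 7 (2->1):
Peg 0: [6, 4, 1]
Peg 1: [5, 2]
Peg 2: [3]

Answer: Peg 0: [6, 4, 1]
Peg 1: [5, 2]
Peg 2: [3]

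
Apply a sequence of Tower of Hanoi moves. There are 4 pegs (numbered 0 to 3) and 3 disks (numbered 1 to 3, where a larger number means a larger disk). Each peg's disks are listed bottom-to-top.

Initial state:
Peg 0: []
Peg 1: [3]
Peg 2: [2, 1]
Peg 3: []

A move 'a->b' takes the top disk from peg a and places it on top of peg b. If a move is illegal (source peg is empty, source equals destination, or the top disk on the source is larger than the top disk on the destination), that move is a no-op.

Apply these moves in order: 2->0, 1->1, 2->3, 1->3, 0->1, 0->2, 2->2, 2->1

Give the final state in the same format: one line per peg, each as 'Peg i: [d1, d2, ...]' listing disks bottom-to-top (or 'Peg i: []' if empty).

Answer: Peg 0: []
Peg 1: [3, 1]
Peg 2: []
Peg 3: [2]

Derivation:
After move 1 (2->0):
Peg 0: [1]
Peg 1: [3]
Peg 2: [2]
Peg 3: []

After move 2 (1->1):
Peg 0: [1]
Peg 1: [3]
Peg 2: [2]
Peg 3: []

After move 3 (2->3):
Peg 0: [1]
Peg 1: [3]
Peg 2: []
Peg 3: [2]

After move 4 (1->3):
Peg 0: [1]
Peg 1: [3]
Peg 2: []
Peg 3: [2]

After move 5 (0->1):
Peg 0: []
Peg 1: [3, 1]
Peg 2: []
Peg 3: [2]

After move 6 (0->2):
Peg 0: []
Peg 1: [3, 1]
Peg 2: []
Peg 3: [2]

After move 7 (2->2):
Peg 0: []
Peg 1: [3, 1]
Peg 2: []
Peg 3: [2]

After move 8 (2->1):
Peg 0: []
Peg 1: [3, 1]
Peg 2: []
Peg 3: [2]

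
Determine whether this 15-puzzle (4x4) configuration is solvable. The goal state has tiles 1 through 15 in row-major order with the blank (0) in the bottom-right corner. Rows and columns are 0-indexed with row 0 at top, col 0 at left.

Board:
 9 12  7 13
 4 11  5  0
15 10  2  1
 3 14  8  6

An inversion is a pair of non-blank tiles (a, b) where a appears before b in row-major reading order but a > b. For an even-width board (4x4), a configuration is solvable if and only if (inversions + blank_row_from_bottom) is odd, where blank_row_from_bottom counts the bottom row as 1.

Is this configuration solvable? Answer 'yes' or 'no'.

Inversions: 62
Blank is in row 1 (0-indexed from top), which is row 3 counting from the bottom (bottom = 1).
62 + 3 = 65, which is odd, so the puzzle is solvable.

Answer: yes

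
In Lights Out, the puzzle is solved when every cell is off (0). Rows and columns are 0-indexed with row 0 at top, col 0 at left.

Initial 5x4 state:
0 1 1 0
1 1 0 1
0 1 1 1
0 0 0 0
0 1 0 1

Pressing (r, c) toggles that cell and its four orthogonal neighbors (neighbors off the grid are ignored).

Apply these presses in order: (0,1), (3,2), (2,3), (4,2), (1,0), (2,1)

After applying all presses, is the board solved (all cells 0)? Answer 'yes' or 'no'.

Answer: yes

Derivation:
After press 1 at (0,1):
1 0 0 0
1 0 0 1
0 1 1 1
0 0 0 0
0 1 0 1

After press 2 at (3,2):
1 0 0 0
1 0 0 1
0 1 0 1
0 1 1 1
0 1 1 1

After press 3 at (2,3):
1 0 0 0
1 0 0 0
0 1 1 0
0 1 1 0
0 1 1 1

After press 4 at (4,2):
1 0 0 0
1 0 0 0
0 1 1 0
0 1 0 0
0 0 0 0

After press 5 at (1,0):
0 0 0 0
0 1 0 0
1 1 1 0
0 1 0 0
0 0 0 0

After press 6 at (2,1):
0 0 0 0
0 0 0 0
0 0 0 0
0 0 0 0
0 0 0 0

Lights still on: 0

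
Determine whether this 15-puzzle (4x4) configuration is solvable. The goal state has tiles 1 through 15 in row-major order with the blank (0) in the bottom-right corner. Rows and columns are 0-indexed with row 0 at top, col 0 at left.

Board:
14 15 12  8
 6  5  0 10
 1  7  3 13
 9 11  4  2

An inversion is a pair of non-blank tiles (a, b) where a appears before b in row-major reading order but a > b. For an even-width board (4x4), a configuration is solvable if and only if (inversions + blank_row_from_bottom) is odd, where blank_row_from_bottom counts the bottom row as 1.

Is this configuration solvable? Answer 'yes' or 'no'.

Answer: yes

Derivation:
Inversions: 72
Blank is in row 1 (0-indexed from top), which is row 3 counting from the bottom (bottom = 1).
72 + 3 = 75, which is odd, so the puzzle is solvable.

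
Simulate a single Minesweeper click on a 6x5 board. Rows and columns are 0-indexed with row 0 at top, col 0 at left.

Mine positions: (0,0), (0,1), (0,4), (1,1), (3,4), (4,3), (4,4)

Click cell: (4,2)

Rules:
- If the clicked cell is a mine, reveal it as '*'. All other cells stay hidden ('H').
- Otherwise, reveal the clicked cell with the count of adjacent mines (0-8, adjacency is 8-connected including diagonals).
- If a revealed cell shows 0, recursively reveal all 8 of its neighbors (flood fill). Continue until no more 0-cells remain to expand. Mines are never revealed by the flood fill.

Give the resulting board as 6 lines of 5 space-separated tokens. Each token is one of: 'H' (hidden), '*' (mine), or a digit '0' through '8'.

H H H H H
H H H H H
H H H H H
H H H H H
H H 1 H H
H H H H H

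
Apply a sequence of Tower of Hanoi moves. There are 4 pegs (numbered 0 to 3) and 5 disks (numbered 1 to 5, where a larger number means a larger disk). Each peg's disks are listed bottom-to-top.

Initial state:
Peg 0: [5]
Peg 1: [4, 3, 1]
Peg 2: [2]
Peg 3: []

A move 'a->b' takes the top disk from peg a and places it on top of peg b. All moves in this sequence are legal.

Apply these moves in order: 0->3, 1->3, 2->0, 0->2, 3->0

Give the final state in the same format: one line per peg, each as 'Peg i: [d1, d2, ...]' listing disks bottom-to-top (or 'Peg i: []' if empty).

Answer: Peg 0: [1]
Peg 1: [4, 3]
Peg 2: [2]
Peg 3: [5]

Derivation:
After move 1 (0->3):
Peg 0: []
Peg 1: [4, 3, 1]
Peg 2: [2]
Peg 3: [5]

After move 2 (1->3):
Peg 0: []
Peg 1: [4, 3]
Peg 2: [2]
Peg 3: [5, 1]

After move 3 (2->0):
Peg 0: [2]
Peg 1: [4, 3]
Peg 2: []
Peg 3: [5, 1]

After move 4 (0->2):
Peg 0: []
Peg 1: [4, 3]
Peg 2: [2]
Peg 3: [5, 1]

After move 5 (3->0):
Peg 0: [1]
Peg 1: [4, 3]
Peg 2: [2]
Peg 3: [5]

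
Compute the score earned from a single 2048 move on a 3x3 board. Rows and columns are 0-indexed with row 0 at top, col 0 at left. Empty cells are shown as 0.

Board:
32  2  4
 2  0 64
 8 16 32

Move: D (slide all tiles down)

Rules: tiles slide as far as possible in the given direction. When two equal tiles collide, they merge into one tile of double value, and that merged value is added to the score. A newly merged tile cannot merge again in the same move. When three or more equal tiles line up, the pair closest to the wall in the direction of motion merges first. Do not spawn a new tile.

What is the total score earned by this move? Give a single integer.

Answer: 0

Derivation:
Slide down:
col 0: [32, 2, 8] -> [32, 2, 8]  score +0 (running 0)
col 1: [2, 0, 16] -> [0, 2, 16]  score +0 (running 0)
col 2: [4, 64, 32] -> [4, 64, 32]  score +0 (running 0)
Board after move:
32  0  4
 2  2 64
 8 16 32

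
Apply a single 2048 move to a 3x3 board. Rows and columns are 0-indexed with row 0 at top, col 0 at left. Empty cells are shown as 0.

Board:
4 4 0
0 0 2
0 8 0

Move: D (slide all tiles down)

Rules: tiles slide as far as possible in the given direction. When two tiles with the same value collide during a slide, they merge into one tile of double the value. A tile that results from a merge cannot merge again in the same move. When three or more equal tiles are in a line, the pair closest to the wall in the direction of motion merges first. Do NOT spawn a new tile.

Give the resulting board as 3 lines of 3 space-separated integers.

Answer: 0 0 0
0 4 0
4 8 2

Derivation:
Slide down:
col 0: [4, 0, 0] -> [0, 0, 4]
col 1: [4, 0, 8] -> [0, 4, 8]
col 2: [0, 2, 0] -> [0, 0, 2]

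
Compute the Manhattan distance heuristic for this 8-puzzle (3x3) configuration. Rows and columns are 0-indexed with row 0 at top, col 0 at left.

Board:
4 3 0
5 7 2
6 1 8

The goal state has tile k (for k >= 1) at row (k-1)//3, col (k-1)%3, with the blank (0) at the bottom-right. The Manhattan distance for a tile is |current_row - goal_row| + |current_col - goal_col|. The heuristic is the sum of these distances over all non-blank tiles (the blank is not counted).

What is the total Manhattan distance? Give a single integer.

Answer: 14

Derivation:
Tile 4: (0,0)->(1,0) = 1
Tile 3: (0,1)->(0,2) = 1
Tile 5: (1,0)->(1,1) = 1
Tile 7: (1,1)->(2,0) = 2
Tile 2: (1,2)->(0,1) = 2
Tile 6: (2,0)->(1,2) = 3
Tile 1: (2,1)->(0,0) = 3
Tile 8: (2,2)->(2,1) = 1
Sum: 1 + 1 + 1 + 2 + 2 + 3 + 3 + 1 = 14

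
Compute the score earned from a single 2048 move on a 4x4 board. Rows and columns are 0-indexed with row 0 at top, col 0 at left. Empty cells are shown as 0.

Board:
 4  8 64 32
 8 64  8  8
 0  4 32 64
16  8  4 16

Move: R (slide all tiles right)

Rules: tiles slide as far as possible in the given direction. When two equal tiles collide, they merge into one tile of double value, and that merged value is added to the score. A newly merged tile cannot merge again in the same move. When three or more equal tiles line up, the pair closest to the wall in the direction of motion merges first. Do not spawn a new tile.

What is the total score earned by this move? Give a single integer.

Answer: 16

Derivation:
Slide right:
row 0: [4, 8, 64, 32] -> [4, 8, 64, 32]  score +0 (running 0)
row 1: [8, 64, 8, 8] -> [0, 8, 64, 16]  score +16 (running 16)
row 2: [0, 4, 32, 64] -> [0, 4, 32, 64]  score +0 (running 16)
row 3: [16, 8, 4, 16] -> [16, 8, 4, 16]  score +0 (running 16)
Board after move:
 4  8 64 32
 0  8 64 16
 0  4 32 64
16  8  4 16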